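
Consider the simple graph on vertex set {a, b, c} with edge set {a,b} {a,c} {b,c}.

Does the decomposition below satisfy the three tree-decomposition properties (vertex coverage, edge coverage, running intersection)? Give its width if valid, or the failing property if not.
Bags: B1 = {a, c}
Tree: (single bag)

No — vertex b appears in no bag.

A tree decomposition must satisfy three properties: every vertex lies in some bag; for every edge, both endpoints lie together in some bag; and for every vertex, the bags containing it form a connected subtree. Here vertex b appears in no bag, so the decomposition is invalid.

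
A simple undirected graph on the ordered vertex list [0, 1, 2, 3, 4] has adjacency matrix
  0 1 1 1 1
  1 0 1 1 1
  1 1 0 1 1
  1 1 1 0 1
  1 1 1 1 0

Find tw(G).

A width-4 tree decomposition is:
Bags: B1 = {0, 1, 2, 3, 4}
Tree: (single bag)
A single bag containing all 5 vertices is trivially a valid decomposition of width 4. On the other hand G contains the 5-clique {0, 1, 2, 3, 4}. A clique must lie in a single bag of any decomposition, so no decomposition can have width below 4. Hence tw(G) = 4 exactly.

4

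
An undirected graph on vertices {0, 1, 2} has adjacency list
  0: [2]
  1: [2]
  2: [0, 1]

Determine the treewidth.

1

A width-1 tree decomposition is:
Bags: B1 = {1, 2}  B2 = {0, 2}
Tree: B1–B2
The largest bag has 2 vertices, giving width 1; this decomposition certifies tw(G) ≤ 1. G has an edge, so its treewidth is at least 1. Hence tw(G) = 1 exactly.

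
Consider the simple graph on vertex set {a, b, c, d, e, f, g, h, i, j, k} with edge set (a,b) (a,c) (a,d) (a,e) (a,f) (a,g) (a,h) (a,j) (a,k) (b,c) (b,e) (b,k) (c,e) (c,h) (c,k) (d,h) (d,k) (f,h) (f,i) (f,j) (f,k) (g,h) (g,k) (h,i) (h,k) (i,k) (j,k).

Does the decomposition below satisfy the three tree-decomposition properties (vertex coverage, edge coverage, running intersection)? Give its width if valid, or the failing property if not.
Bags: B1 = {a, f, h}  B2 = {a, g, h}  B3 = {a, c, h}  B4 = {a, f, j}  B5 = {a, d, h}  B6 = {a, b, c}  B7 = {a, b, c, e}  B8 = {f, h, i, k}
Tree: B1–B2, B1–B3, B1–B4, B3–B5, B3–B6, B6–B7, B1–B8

A tree decomposition must satisfy three properties: every vertex lies in some bag; for every edge, both endpoints lie together in some bag; and for every vertex, the bags containing it form a connected subtree. Here edge (k,a) lies in no bag, so the decomposition is invalid.

No — edge (k,a) lies in no bag.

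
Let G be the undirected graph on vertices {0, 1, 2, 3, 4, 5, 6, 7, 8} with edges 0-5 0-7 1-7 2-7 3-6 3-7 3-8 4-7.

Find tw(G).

A width-1 tree decomposition is:
Bags: B1 = {3, 7}  B2 = {3, 6}  B3 = {1, 7}  B4 = {0, 7}  B5 = {2, 7}  B6 = {3, 8}  B7 = {0, 5}  B8 = {4, 7}
Tree: B1–B2, B1–B3, B3–B4, B3–B5, B2–B6, B4–B7, B4–B8
Each bag holds 2 vertices, so the decomposition has width 1, which upper-bounds the treewidth. G has an edge, so its treewidth is at least 1. Hence tw(G) = 1 exactly.

1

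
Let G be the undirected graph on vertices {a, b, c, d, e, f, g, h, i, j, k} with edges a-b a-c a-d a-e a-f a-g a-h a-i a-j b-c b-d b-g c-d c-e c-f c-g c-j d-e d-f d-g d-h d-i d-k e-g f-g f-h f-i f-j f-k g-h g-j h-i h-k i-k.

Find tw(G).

A width-4 tree decomposition is:
Bags: B1 = {a, c, f, g, j}  B2 = {a, c, d, f, g}  B3 = {a, b, c, d, g}  B4 = {a, d, f, g, h}  B5 = {a, c, d, e, g}  B6 = {a, d, f, h, i}  B7 = {d, f, h, i, k}
Tree: B1–B2, B2–B3, B2–B4, B2–B5, B4–B6, B6–B7
Every bag has size at most 5, so the width is 5 − 1 = 4 and tw(G) ≤ 4. For the lower bound, the 5 vertices {a, d, f, g, h} are pairwise adjacent, and any tree decomposition puts a clique entirely inside one bag — forcing width ≥ 4. Hence tw(G) = 4 exactly.

4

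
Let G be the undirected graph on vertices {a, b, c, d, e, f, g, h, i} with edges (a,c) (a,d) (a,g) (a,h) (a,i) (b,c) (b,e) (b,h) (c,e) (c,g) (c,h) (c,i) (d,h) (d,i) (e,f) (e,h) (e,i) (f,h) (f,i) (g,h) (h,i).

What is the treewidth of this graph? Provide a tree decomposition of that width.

Treewidth 3.
One optimal decomposition is:
Bags: B1 = {c, e, h, i}  B2 = {a, c, h, i}  B3 = {a, c, g, h}  B4 = {b, c, e, h}  B5 = {e, f, h, i}  B6 = {a, d, h, i}
Tree: B1–B2, B2–B3, B1–B4, B1–B5, B2–B6

Each bag holds 4 vertices, so the decomposition has width 3, which upper-bounds the treewidth. On the other hand G contains the 4-clique {a, c, g, h}. A clique must lie in a single bag of any decomposition, so no decomposition can have width below 3. Hence tw(G) = 3 exactly.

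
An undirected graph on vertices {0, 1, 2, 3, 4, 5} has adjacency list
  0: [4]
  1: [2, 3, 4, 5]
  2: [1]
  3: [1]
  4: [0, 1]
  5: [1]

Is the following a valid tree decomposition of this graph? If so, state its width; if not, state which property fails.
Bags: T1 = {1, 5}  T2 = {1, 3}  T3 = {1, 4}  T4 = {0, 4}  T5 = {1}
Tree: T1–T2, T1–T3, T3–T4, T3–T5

No — vertex 2 appears in no bag.

A tree decomposition must satisfy three properties: every vertex lies in some bag; for every edge, both endpoints lie together in some bag; and for every vertex, the bags containing it form a connected subtree. Here vertex 2 appears in no bag, so the decomposition is invalid.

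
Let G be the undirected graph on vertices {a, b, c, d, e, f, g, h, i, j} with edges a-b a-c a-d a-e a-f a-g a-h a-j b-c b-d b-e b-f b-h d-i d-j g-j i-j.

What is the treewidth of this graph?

2

A width-2 tree decomposition is:
Bags: B1 = {a, d, j}  B2 = {a, g, j}  B3 = {d, i, j}  B4 = {a, b, d}  B5 = {a, b, e}  B6 = {a, b, f}  B7 = {a, b, h}  B8 = {a, b, c}
Tree: B1–B2, B1–B3, B1–B4, B4–B5, B5–B6, B5–B7, B7–B8
Every bag has size at most 3, so the width is 3 − 1 = 2 and tw(G) ≤ 2. Conversely, {a, g, j} is a clique of size 3, and the vertices of any clique must share a bag in every tree decomposition; so some bag has ≥ 3 vertices and tw(G) ≥ 2. Combining the bounds, tw(G) = 2.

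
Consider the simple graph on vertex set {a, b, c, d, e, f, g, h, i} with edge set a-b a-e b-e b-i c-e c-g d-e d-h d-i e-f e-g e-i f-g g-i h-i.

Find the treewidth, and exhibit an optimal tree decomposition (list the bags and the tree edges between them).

Treewidth 2.
One optimal decomposition is:
Bags: B1 = {e, g, i}  B2 = {e, f, g}  B3 = {c, e, g}  B4 = {b, e, i}  B5 = {a, b, e}  B6 = {d, e, i}  B7 = {d, h, i}
Tree: B1–B2, B2–B3, B1–B4, B4–B5, B1–B6, B6–B7

Each bag holds 3 vertices, so the decomposition has width 2, which upper-bounds the treewidth. For the lower bound, the 3 vertices {d, e, i} are pairwise adjacent, and any tree decomposition puts a clique entirely inside one bag — forcing width ≥ 2. Combining the bounds, tw(G) = 2.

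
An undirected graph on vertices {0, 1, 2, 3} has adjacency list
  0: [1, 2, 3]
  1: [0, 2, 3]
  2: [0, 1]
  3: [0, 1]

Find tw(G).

A width-2 tree decomposition is:
Bags: B1 = {0, 1, 2}  B2 = {0, 1, 3}
Tree: B1–B2
Every bag has size at most 3, so the width is 3 − 1 = 2 and tw(G) ≤ 2. For the lower bound, the 3 vertices {0, 1, 2} are pairwise adjacent, and any tree decomposition puts a clique entirely inside one bag — forcing width ≥ 2. The upper and lower bounds meet at 2, so that is the treewidth.

2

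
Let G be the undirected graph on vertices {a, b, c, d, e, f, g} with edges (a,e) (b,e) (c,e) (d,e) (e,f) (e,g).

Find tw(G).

1

A width-1 tree decomposition is:
Bags: B1 = {d, e}  B2 = {b, e}  B3 = {e, g}  B4 = {a, e}  B5 = {e, f}  B6 = {c, e}
Tree: B1–B2, B1–B3, B2–B4, B3–B5, B5–B6
The largest bag has 2 vertices, giving width 1; this decomposition certifies tw(G) ≤ 1. Since G has at least one edge (e.g. e–d), it is not an edgeless graph, so tw(G) ≥ 1. The upper and lower bounds meet at 1, so that is the treewidth.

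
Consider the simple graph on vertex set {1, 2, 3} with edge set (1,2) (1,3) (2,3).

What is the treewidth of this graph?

A width-2 tree decomposition is:
Bags: B1 = {1, 2, 3}
Tree: (single bag)
A single bag containing all 3 vertices is trivially a valid decomposition of width 2. On the other hand G contains the 3-clique {1, 2, 3}. A clique must lie in a single bag of any decomposition, so no decomposition can have width below 2. Therefore the treewidth is 2.

2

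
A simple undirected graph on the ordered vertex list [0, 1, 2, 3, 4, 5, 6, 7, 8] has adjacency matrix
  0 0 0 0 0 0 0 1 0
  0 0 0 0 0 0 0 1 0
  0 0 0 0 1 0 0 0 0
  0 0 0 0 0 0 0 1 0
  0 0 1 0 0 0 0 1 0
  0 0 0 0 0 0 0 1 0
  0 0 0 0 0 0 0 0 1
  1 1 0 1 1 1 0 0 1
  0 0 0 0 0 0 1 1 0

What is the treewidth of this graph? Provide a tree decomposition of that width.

Treewidth 1.
Bags: B1 = {5, 7}  B2 = {0, 7}  B3 = {4, 7}  B4 = {7, 8}  B5 = {1, 7}  B6 = {6, 8}  B7 = {2, 4}  B8 = {3, 7}
Tree: B1–B2, B2–B3, B1–B4, B3–B5, B4–B6, B3–B7, B3–B8

Every bag has size at most 2, so the width is 2 − 1 = 1 and tw(G) ≤ 1. Since G has at least one edge (e.g. 5–7), it is not an edgeless graph, so tw(G) ≥ 1. Combining the bounds, tw(G) = 1.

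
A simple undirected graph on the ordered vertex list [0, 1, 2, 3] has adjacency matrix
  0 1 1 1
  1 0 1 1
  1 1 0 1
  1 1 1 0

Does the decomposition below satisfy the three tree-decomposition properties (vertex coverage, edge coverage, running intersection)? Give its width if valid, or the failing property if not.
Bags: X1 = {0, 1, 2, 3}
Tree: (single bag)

Checking the three conditions: (i) the bags cover all of {0, 1, 2, 3}; (ii) for each edge, some bag contains both endpoints; (iii) the bags containing any fixed vertex form a subtree. All hold, so the decomposition is valid with width 4 − 1 = 3.

Yes; width 3.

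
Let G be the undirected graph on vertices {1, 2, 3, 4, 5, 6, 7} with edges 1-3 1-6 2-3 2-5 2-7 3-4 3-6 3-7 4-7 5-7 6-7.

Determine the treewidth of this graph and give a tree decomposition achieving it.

The largest bag has 3 vertices, giving width 2; this decomposition certifies tw(G) ≤ 2. On the other hand G contains the 3-clique {1, 3, 6}. A clique must lie in a single bag of any decomposition, so no decomposition can have width below 2. Hence tw(G) = 2 exactly.

Treewidth 2.
One optimal decomposition is:
Bags: B1 = {1, 3, 6}  B2 = {3, 6, 7}  B3 = {3, 4, 7}  B4 = {2, 3, 7}  B5 = {2, 5, 7}
Tree: B1–B2, B2–B3, B3–B4, B4–B5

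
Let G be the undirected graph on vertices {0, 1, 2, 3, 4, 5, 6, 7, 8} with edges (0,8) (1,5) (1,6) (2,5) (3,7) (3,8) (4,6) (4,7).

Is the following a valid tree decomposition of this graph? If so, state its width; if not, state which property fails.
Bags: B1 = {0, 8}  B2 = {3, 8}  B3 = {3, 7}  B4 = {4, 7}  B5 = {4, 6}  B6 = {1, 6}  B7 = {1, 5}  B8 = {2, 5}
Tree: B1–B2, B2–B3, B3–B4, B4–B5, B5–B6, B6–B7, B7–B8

Yes; width 1.

Vertex coverage: the bags together contain {0, 1, 2, 3, 4, 5, 6, 7, 8}, the full vertex set. Edge coverage: each edge of G has both endpoints in at least one bag. Running intersection: for every vertex, the bags containing it form a connected subtree. All three properties hold, so this is a valid tree decomposition of width max|bag| − 1 = 1, and hence tw(G) ≤ 1.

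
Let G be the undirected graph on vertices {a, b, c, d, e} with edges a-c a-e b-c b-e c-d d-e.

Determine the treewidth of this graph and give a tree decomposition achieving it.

Every bag has size at most 3, so the width is 3 − 1 = 2 and tw(G) ≤ 2. Since d–c–b–e–d is a cycle in G, G is not acyclic. Forests are exactly the graphs of treewidth ≤ 1, so tw(G) ≥ 2. Hence tw(G) = 2 exactly.

Treewidth 2.
One such decomposition:
Bags: B1 = {c, d, e}  B2 = {b, c, e}  B3 = {a, c, e}
Tree: B1–B2, B2–B3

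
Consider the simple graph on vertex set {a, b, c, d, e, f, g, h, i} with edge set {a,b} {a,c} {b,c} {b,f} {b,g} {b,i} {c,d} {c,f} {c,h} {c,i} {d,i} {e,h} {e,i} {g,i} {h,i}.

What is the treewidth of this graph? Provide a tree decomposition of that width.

Each bag holds 3 vertices, so the decomposition has width 2, which upper-bounds the treewidth. On the other hand G contains the 3-clique {a, b, c}. A clique must lie in a single bag of any decomposition, so no decomposition can have width below 2. The upper and lower bounds meet at 2, so that is the treewidth.

Treewidth 2.
One such decomposition:
Bags: B1 = {c, h, i}  B2 = {b, c, i}  B3 = {b, g, i}  B4 = {e, h, i}  B5 = {c, d, i}  B6 = {a, b, c}  B7 = {b, c, f}
Tree: B1–B2, B2–B3, B1–B4, B2–B5, B2–B6, B2–B7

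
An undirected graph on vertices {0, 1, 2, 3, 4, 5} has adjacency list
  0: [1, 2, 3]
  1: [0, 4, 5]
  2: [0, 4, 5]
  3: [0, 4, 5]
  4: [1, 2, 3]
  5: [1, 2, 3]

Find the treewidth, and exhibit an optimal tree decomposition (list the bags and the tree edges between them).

Every bag has size at most 4, so the width is 4 − 1 = 3 and tw(G) ≤ 3. For the lower bound: the 4 vertex sets {3,4}, {1,5}, {0}, {2} are disjoint, each induces a connected subgraph, and every pair is joined by at least one edge of G. Contracting each set to a single vertex therefore yields K_{4} as a minor, and since treewidth is minor-monotone, tw(G) ≥ tw(K_{4}) = 3. Therefore the treewidth is 3.

Treewidth 3.
One such decomposition:
Bags: B1 = {0, 3, 4, 5}  B2 = {0, 1, 4, 5}  B3 = {0, 2, 4, 5}
Tree: B1–B2, B2–B3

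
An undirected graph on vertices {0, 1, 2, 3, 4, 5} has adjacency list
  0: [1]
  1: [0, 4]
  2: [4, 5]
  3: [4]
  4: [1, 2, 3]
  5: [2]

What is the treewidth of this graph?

1

A width-1 tree decomposition is:
Bags: B1 = {1, 4}  B2 = {2, 4}  B3 = {3, 4}  B4 = {0, 1}  B5 = {2, 5}
Tree: B1–B2, B1–B3, B1–B4, B2–B5
Each bag holds 2 vertices, so the decomposition has width 1, which upper-bounds the treewidth. Any graph with an edge has treewidth ≥ 1, and G has the edge 4–1. Combining the bounds, tw(G) = 1.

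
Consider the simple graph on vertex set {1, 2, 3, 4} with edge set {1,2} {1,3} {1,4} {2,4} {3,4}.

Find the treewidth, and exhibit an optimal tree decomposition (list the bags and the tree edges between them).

Treewidth 2.
One optimal decomposition is:
Bags: B1 = {1, 3, 4}  B2 = {1, 2, 4}
Tree: B1–B2

Every bag has size at most 3, so the width is 3 − 1 = 2 and tw(G) ≤ 2. Conversely, {1, 2, 4} is a clique of size 3, and the vertices of any clique must share a bag in every tree decomposition; so some bag has ≥ 3 vertices and tw(G) ≥ 2. Combining the bounds, tw(G) = 2.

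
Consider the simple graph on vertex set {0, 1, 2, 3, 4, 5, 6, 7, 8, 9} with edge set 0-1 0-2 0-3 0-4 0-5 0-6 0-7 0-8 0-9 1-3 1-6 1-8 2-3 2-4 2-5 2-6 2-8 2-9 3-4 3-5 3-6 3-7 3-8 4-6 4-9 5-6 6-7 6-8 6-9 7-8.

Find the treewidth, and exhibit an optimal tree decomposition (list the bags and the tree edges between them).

The largest bag has 5 vertices, giving width 4; this decomposition certifies tw(G) ≤ 4. Conversely, {0, 2, 4, 6, 9} is a clique of size 5, and the vertices of any clique must share a bag in every tree decomposition; so some bag has ≥ 5 vertices and tw(G) ≥ 4. The upper and lower bounds meet at 4, so that is the treewidth.

Treewidth 4.
One such decomposition:
Bags: B1 = {0, 2, 3, 6, 8}  B2 = {0, 3, 6, 7, 8}  B3 = {0, 2, 3, 4, 6}  B4 = {0, 2, 4, 6, 9}  B5 = {0, 1, 3, 6, 8}  B6 = {0, 2, 3, 5, 6}
Tree: B1–B2, B1–B3, B3–B4, B2–B5, B3–B6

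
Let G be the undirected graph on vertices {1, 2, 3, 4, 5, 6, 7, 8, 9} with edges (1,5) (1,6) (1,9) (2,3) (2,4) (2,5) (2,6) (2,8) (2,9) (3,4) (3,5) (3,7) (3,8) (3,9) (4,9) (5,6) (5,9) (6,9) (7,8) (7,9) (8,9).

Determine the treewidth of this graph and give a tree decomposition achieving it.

Treewidth 3.
Bags: B1 = {2, 3, 5, 9}  B2 = {2, 3, 8, 9}  B3 = {2, 5, 6, 9}  B4 = {1, 5, 6, 9}  B5 = {2, 3, 4, 9}  B6 = {3, 7, 8, 9}
Tree: B1–B2, B1–B3, B3–B4, B1–B5, B2–B6

The largest bag has 4 vertices, giving width 3; this decomposition certifies tw(G) ≤ 3. For the lower bound, the 4 vertices {1, 5, 6, 9} are pairwise adjacent, and any tree decomposition puts a clique entirely inside one bag — forcing width ≥ 3. The upper and lower bounds meet at 3, so that is the treewidth.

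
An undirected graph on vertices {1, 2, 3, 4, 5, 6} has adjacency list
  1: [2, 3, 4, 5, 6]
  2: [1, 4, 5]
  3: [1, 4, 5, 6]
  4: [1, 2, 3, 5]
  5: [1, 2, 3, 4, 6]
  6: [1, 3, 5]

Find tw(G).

A width-3 tree decomposition is:
Bags: B1 = {1, 2, 4, 5}  B2 = {1, 3, 4, 5}  B3 = {1, 3, 5, 6}
Tree: B1–B2, B2–B3
Every bag has size at most 4, so the width is 4 − 1 = 3 and tw(G) ≤ 3. Conversely, {1, 2, 4, 5} is a clique of size 4, and the vertices of any clique must share a bag in every tree decomposition; so some bag has ≥ 4 vertices and tw(G) ≥ 3. Therefore the treewidth is 3.

3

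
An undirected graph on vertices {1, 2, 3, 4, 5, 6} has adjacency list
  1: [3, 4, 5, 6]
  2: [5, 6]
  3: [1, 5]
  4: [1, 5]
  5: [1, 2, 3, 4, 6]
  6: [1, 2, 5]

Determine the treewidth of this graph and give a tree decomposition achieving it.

Each bag holds 3 vertices, so the decomposition has width 2, which upper-bounds the treewidth. For the lower bound, the 3 vertices {1, 3, 5} are pairwise adjacent, and any tree decomposition puts a clique entirely inside one bag — forcing width ≥ 2. Therefore the treewidth is 2.

Treewidth 2.
One such decomposition:
Bags: B1 = {1, 5, 6}  B2 = {1, 4, 5}  B3 = {1, 3, 5}  B4 = {2, 5, 6}
Tree: B1–B2, B1–B3, B1–B4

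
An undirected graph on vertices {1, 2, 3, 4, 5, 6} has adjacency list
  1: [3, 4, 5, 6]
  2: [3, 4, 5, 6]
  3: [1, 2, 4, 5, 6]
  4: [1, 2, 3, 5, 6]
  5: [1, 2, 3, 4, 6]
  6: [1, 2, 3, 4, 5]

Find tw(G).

4

A width-4 tree decomposition is:
Bags: B1 = {1, 3, 4, 5, 6}  B2 = {2, 3, 4, 5, 6}
Tree: B1–B2
Every bag has size at most 5, so the width is 5 − 1 = 4 and tw(G) ≤ 4. For the lower bound, the 5 vertices {1, 3, 4, 5, 6} are pairwise adjacent, and any tree decomposition puts a clique entirely inside one bag — forcing width ≥ 4. Hence tw(G) = 4 exactly.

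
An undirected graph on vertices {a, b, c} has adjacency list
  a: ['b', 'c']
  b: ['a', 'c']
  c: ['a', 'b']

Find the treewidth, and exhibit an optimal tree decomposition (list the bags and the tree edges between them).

Treewidth 2.
One such decomposition:
Bags: B1 = {a, b, c}
Tree: (single bag)

A single bag containing all 3 vertices is trivially a valid decomposition of width 2. On the other hand G contains the 3-clique {a, b, c}. A clique must lie in a single bag of any decomposition, so no decomposition can have width below 2. Combining the bounds, tw(G) = 2.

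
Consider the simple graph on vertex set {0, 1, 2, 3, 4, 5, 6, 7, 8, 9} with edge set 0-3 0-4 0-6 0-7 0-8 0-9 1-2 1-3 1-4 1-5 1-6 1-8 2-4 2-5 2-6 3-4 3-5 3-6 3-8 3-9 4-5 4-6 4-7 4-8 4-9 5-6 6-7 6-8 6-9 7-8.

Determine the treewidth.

4

A width-4 tree decomposition is:
Bags: B1 = {0, 3, 4, 6, 8}  B2 = {0, 4, 6, 7, 8}  B3 = {1, 3, 4, 6, 8}  B4 = {1, 3, 4, 5, 6}  B5 = {1, 2, 4, 5, 6}  B6 = {0, 3, 4, 6, 9}
Tree: B1–B2, B1–B3, B3–B4, B4–B5, B1–B6
Every bag has size at most 5, so the width is 5 − 1 = 4 and tw(G) ≤ 4. On the other hand G contains the 5-clique {1, 2, 4, 5, 6}. A clique must lie in a single bag of any decomposition, so no decomposition can have width below 4. The upper and lower bounds meet at 4, so that is the treewidth.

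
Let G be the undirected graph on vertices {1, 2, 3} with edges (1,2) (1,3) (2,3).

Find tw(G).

2

A width-2 tree decomposition is:
Bags: B1 = {1, 2, 3}
Tree: (single bag)
A single bag containing all 3 vertices is trivially a valid decomposition of width 2. On the other hand G contains the 3-clique {1, 2, 3}. A clique must lie in a single bag of any decomposition, so no decomposition can have width below 2. Therefore the treewidth is 2.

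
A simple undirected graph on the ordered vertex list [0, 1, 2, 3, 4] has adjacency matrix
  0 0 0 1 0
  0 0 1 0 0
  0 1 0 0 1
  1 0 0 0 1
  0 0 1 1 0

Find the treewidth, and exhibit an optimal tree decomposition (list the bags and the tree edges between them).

Treewidth 1.
One optimal decomposition is:
Bags: B1 = {0, 3}  B2 = {3, 4}  B3 = {2, 4}  B4 = {1, 2}
Tree: B1–B2, B2–B3, B3–B4

Each bag holds 2 vertices, so the decomposition has width 1, which upper-bounds the treewidth. Since G has at least one edge (e.g. 0–3), it is not an edgeless graph, so tw(G) ≥ 1. Combining the bounds, tw(G) = 1.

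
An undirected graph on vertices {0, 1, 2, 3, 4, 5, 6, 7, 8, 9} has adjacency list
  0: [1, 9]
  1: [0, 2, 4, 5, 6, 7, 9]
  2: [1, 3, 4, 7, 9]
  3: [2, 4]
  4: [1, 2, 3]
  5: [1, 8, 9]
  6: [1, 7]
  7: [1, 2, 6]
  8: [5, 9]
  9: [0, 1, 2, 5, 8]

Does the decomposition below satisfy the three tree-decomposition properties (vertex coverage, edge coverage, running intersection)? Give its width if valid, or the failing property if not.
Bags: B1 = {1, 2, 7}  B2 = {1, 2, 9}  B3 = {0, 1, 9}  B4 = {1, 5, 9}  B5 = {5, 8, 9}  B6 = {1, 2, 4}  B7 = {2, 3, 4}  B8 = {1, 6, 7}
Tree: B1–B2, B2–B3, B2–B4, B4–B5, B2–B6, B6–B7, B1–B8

Yes; width 2.

Checking the three conditions: (i) the bags cover all of {0, 1, 2, 3, 4, 5, 6, 7, 8, 9}; (ii) for each edge, some bag contains both endpoints; (iii) the bags containing any fixed vertex form a subtree. All hold, so the decomposition is valid with width 3 − 1 = 2.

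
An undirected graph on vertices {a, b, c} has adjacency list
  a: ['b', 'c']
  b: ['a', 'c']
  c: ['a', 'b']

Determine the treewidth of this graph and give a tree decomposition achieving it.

Treewidth 2.
One such decomposition:
Bags: B1 = {a, b, c}
Tree: (single bag)

A single bag containing all 3 vertices is trivially a valid decomposition of width 2. Conversely, {a, b, c} is a clique of size 3, and the vertices of any clique must share a bag in every tree decomposition; so some bag has ≥ 3 vertices and tw(G) ≥ 2. Combining the bounds, tw(G) = 2.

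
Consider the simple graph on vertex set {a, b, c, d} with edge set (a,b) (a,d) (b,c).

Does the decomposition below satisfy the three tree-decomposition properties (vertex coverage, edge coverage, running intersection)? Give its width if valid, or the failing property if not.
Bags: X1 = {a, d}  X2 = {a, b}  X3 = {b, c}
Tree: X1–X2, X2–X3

Every vertex of G appears in some bag (union = {a, b, c, d}); every edge is covered by a bag; and for each vertex v the set of bags containing v is connected in the bag tree. The decomposition is therefore valid. The largest bag has 2 vertices, so the width is 1.

Yes; width 1.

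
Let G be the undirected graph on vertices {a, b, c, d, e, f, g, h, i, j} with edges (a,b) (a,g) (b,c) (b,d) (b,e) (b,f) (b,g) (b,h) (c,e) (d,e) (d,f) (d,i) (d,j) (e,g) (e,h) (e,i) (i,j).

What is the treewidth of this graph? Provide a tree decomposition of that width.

The largest bag has 3 vertices, giving width 2; this decomposition certifies tw(G) ≤ 2. Conversely, {d, i, j} is a clique of size 3, and the vertices of any clique must share a bag in every tree decomposition; so some bag has ≥ 3 vertices and tw(G) ≥ 2. The upper and lower bounds meet at 2, so that is the treewidth.

Treewidth 2.
Bags: B1 = {b, e, g}  B2 = {b, d, e}  B3 = {b, c, e}  B4 = {b, e, h}  B5 = {a, b, g}  B6 = {b, d, f}  B7 = {d, e, i}  B8 = {d, i, j}
Tree: B1–B2, B1–B3, B1–B4, B1–B5, B2–B6, B2–B7, B7–B8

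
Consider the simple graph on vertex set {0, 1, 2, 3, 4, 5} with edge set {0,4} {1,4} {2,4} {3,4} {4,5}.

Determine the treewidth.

1

A width-1 tree decomposition is:
Bags: B1 = {4, 5}  B2 = {1, 4}  B3 = {3, 4}  B4 = {0, 4}  B5 = {2, 4}
Tree: B1–B2, B2–B3, B1–B4, B3–B5
The largest bag has 2 vertices, giving width 1; this decomposition certifies tw(G) ≤ 1. G has an edge, so its treewidth is at least 1. Therefore the treewidth is 1.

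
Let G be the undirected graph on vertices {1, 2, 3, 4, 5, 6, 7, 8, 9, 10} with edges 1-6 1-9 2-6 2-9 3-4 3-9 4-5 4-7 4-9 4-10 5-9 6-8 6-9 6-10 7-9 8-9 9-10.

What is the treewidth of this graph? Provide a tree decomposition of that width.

Each bag holds 3 vertices, so the decomposition has width 2, which upper-bounds the treewidth. Conversely, {1, 6, 9} is a clique of size 3, and the vertices of any clique must share a bag in every tree decomposition; so some bag has ≥ 3 vertices and tw(G) ≥ 2. Combining the bounds, tw(G) = 2.

Treewidth 2.
One optimal decomposition is:
Bags: B1 = {4, 7, 9}  B2 = {4, 9, 10}  B3 = {3, 4, 9}  B4 = {4, 5, 9}  B5 = {6, 9, 10}  B6 = {6, 8, 9}  B7 = {2, 6, 9}  B8 = {1, 6, 9}
Tree: B1–B2, B2–B3, B3–B4, B2–B5, B5–B6, B6–B7, B6–B8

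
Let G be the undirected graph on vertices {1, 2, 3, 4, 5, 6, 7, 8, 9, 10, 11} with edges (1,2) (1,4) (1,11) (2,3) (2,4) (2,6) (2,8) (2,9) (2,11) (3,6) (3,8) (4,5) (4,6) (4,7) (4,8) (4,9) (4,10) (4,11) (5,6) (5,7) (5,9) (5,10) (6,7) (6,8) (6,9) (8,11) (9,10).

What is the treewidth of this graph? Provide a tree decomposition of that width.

Treewidth 3.
One optimal decomposition is:
Bags: B1 = {2, 4, 6, 8}  B2 = {2, 4, 8, 11}  B3 = {2, 4, 6, 9}  B4 = {4, 5, 6, 9}  B5 = {2, 3, 6, 8}  B6 = {1, 2, 4, 11}  B7 = {4, 5, 6, 7}  B8 = {4, 5, 9, 10}
Tree: B1–B2, B1–B3, B3–B4, B1–B5, B2–B6, B4–B7, B4–B8

Each bag holds 4 vertices, so the decomposition has width 3, which upper-bounds the treewidth. For the lower bound, the 4 vertices {2, 3, 6, 8} are pairwise adjacent, and any tree decomposition puts a clique entirely inside one bag — forcing width ≥ 3. The upper and lower bounds meet at 3, so that is the treewidth.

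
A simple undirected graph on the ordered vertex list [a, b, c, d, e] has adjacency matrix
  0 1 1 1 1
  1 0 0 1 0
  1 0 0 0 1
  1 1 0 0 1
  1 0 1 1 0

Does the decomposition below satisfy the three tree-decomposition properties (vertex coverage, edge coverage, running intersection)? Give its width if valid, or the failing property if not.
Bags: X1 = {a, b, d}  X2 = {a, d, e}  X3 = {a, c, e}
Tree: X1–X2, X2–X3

Yes; width 2.

Vertex coverage: the bags together contain {a, b, c, d, e}, the full vertex set. Edge coverage: each edge of G has both endpoints in at least one bag. Running intersection: for every vertex, the bags containing it form a connected subtree. All three properties hold, so this is a valid tree decomposition of width max|bag| − 1 = 2, and hence tw(G) ≤ 2.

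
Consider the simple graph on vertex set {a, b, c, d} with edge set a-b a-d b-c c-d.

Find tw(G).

2

A width-2 tree decomposition is:
Bags: B1 = {b, c, d}  B2 = {a, b, d}
Tree: B1–B2
Each bag holds 3 vertices, so the decomposition has width 2, which upper-bounds the treewidth. The edges b–c–d–a–b form a cycle, so G is not a tree and its treewidth is at least 2. Hence tw(G) = 2 exactly.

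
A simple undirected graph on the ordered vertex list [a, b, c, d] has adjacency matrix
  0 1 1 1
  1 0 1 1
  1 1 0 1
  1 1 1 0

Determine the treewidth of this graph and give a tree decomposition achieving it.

A single bag containing all 4 vertices is trivially a valid decomposition of width 3. On the other hand G contains the 4-clique {a, b, c, d}. A clique must lie in a single bag of any decomposition, so no decomposition can have width below 3. Hence tw(G) = 3 exactly.

Treewidth 3.
One such decomposition:
Bags: B1 = {a, b, c, d}
Tree: (single bag)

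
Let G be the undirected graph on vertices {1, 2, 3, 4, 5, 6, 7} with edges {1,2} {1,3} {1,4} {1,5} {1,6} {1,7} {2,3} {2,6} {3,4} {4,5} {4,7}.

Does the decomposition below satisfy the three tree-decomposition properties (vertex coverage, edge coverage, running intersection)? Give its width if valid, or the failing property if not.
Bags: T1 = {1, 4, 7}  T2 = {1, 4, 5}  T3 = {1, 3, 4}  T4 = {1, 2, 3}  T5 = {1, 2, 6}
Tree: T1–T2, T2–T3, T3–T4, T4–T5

Yes; width 2.

Every vertex of G appears in some bag (union = {1, 2, 3, 4, 5, 6, 7}); every edge is covered by a bag; and for each vertex v the set of bags containing v is connected in the bag tree. The decomposition is therefore valid. The largest bag has 3 vertices, so the width is 2.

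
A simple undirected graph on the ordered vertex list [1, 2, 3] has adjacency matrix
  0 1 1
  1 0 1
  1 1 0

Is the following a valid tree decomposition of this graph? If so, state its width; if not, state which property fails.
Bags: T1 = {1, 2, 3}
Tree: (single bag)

Yes; width 2.

Vertex coverage: the bags together contain {1, 2, 3}, the full vertex set. Edge coverage: each edge of G has both endpoints in at least one bag. Running intersection: for every vertex, the bags containing it form a connected subtree. All three properties hold, so this is a valid tree decomposition of width max|bag| − 1 = 2, and hence tw(G) ≤ 2.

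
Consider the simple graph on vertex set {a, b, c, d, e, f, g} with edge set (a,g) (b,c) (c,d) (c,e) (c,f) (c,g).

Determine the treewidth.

1

A width-1 tree decomposition is:
Bags: B1 = {c, d}  B2 = {c, e}  B3 = {b, c}  B4 = {c, g}  B5 = {c, f}  B6 = {a, g}
Tree: B1–B2, B2–B3, B2–B4, B3–B5, B4–B6
The largest bag has 2 vertices, giving width 1; this decomposition certifies tw(G) ≤ 1. G has an edge, so its treewidth is at least 1. Therefore the treewidth is 1.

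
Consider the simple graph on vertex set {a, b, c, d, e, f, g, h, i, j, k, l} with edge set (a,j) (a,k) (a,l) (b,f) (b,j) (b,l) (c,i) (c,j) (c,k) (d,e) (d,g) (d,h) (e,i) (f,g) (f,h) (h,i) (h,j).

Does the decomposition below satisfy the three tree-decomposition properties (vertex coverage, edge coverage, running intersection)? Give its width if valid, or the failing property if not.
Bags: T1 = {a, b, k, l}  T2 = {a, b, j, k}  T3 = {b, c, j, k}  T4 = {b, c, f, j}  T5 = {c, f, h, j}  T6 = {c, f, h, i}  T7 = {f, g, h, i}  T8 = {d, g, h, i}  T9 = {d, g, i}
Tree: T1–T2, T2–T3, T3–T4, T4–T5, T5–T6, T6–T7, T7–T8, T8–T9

No — vertex e appears in no bag.

A tree decomposition must satisfy three properties: every vertex lies in some bag; for every edge, both endpoints lie together in some bag; and for every vertex, the bags containing it form a connected subtree. Here vertex e appears in no bag, so the decomposition is invalid.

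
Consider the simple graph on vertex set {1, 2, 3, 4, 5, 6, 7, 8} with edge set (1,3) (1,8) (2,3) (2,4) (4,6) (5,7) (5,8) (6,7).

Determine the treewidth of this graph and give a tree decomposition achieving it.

The largest bag has 3 vertices, giving width 2; this decomposition certifies tw(G) ≤ 2. The edges 3–2–4–6–7–5–8–1–3 form a cycle, so G is not a tree and its treewidth is at least 2. The upper and lower bounds meet at 2, so that is the treewidth.

Treewidth 2.
One such decomposition:
Bags: B1 = {2, 3, 4}  B2 = {3, 4, 6}  B3 = {3, 6, 7}  B4 = {3, 5, 7}  B5 = {3, 5, 8}  B6 = {1, 3, 8}
Tree: B1–B2, B2–B3, B3–B4, B4–B5, B5–B6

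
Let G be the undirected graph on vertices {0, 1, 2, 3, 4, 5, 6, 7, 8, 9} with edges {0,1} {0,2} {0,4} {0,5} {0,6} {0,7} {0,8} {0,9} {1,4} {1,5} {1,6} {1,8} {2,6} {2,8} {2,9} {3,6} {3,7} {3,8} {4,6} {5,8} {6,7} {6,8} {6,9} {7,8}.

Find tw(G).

3

A width-3 tree decomposition is:
Bags: B1 = {0, 6, 7, 8}  B2 = {0, 1, 6, 8}  B3 = {0, 1, 4, 6}  B4 = {0, 2, 6, 8}  B5 = {0, 2, 6, 9}  B6 = {0, 1, 5, 8}  B7 = {3, 6, 7, 8}
Tree: B1–B2, B2–B3, B1–B4, B4–B5, B2–B6, B1–B7
Every bag has size at most 4, so the width is 4 − 1 = 3 and tw(G) ≤ 3. Conversely, {0, 1, 5, 8} is a clique of size 4, and the vertices of any clique must share a bag in every tree decomposition; so some bag has ≥ 4 vertices and tw(G) ≥ 3. Therefore the treewidth is 3.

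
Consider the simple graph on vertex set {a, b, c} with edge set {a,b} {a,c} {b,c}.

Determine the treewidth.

A width-2 tree decomposition is:
Bags: B1 = {a, b, c}
Tree: (single bag)
With just one bag of size 3, the width is 3 − 1 = 2, so tw(G) ≤ 2. For the lower bound, the 3 vertices {a, b, c} are pairwise adjacent, and any tree decomposition puts a clique entirely inside one bag — forcing width ≥ 2. Hence tw(G) = 2 exactly.

2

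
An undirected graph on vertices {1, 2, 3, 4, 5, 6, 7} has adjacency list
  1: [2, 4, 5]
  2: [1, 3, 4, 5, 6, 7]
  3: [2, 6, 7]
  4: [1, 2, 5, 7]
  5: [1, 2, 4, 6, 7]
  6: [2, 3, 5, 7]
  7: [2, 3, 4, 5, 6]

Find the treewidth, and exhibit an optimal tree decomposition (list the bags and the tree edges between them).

Treewidth 3.
One such decomposition:
Bags: B1 = {2, 5, 6, 7}  B2 = {2, 4, 5, 7}  B3 = {1, 2, 4, 5}  B4 = {2, 3, 6, 7}
Tree: B1–B2, B2–B3, B1–B4

Every bag has size at most 4, so the width is 4 − 1 = 3 and tw(G) ≤ 3. Conversely, {2, 3, 6, 7} is a clique of size 4, and the vertices of any clique must share a bag in every tree decomposition; so some bag has ≥ 4 vertices and tw(G) ≥ 3. Combining the bounds, tw(G) = 3.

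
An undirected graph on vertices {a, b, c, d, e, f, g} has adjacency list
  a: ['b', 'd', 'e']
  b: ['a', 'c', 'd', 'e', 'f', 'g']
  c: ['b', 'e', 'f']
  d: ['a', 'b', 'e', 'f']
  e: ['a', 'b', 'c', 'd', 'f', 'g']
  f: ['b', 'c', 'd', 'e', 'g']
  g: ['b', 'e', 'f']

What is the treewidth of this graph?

A width-3 tree decomposition is:
Bags: B1 = {a, b, d, e}  B2 = {b, d, e, f}  B3 = {b, e, f, g}  B4 = {b, c, e, f}
Tree: B1–B2, B2–B3, B2–B4
Every bag has size at most 4, so the width is 4 − 1 = 3 and tw(G) ≤ 3. Conversely, {a, b, d, e} is a clique of size 4, and the vertices of any clique must share a bag in every tree decomposition; so some bag has ≥ 4 vertices and tw(G) ≥ 3. The upper and lower bounds meet at 3, so that is the treewidth.

3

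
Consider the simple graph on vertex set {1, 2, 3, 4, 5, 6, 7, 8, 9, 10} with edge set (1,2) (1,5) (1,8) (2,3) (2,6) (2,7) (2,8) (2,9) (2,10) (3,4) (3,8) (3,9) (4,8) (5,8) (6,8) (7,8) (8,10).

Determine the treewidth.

A width-2 tree decomposition is:
Bags: B1 = {2, 7, 8}  B2 = {1, 2, 8}  B3 = {2, 3, 8}  B4 = {2, 8, 10}  B5 = {3, 4, 8}  B6 = {1, 5, 8}  B7 = {2, 6, 8}  B8 = {2, 3, 9}
Tree: B1–B2, B1–B3, B1–B4, B3–B5, B2–B6, B3–B7, B3–B8
Each bag holds 3 vertices, so the decomposition has width 2, which upper-bounds the treewidth. On the other hand G contains the 3-clique {1, 2, 8}. A clique must lie in a single bag of any decomposition, so no decomposition can have width below 2. Combining the bounds, tw(G) = 2.

2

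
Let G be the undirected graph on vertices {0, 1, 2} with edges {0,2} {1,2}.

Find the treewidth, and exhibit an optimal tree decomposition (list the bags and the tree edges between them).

Treewidth 1.
One such decomposition:
Bags: B1 = {0, 2}  B2 = {1, 2}
Tree: B1–B2

Each bag holds 2 vertices, so the decomposition has width 1, which upper-bounds the treewidth. Since G has at least one edge (e.g. 2–0), it is not an edgeless graph, so tw(G) ≥ 1. The upper and lower bounds meet at 1, so that is the treewidth.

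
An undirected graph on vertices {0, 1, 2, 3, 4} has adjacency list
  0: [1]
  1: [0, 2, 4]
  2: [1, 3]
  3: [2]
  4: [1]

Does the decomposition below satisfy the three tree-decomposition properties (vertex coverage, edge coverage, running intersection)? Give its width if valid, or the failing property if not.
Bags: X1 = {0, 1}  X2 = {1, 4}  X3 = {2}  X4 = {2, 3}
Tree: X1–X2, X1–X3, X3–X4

No — edge (1,2) lies in no bag.

A tree decomposition must satisfy three properties: every vertex lies in some bag; for every edge, both endpoints lie together in some bag; and for every vertex, the bags containing it form a connected subtree. Here edge (1,2) lies in no bag, so the decomposition is invalid.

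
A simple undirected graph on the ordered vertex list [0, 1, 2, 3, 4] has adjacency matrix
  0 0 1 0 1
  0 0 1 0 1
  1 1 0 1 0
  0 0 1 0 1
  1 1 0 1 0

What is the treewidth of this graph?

2

A width-2 tree decomposition is:
Bags: B1 = {0, 2, 4}  B2 = {2, 3, 4}  B3 = {1, 2, 4}
Tree: B1–B2, B2–B3
The largest bag has 3 vertices, giving width 2; this decomposition certifies tw(G) ≤ 2. For the lower bound, G contains the cycle 2–0–4–3–2, so G is not a forest; only forests have treewidth ≤ 1, hence tw(G) ≥ 2. Hence tw(G) = 2 exactly.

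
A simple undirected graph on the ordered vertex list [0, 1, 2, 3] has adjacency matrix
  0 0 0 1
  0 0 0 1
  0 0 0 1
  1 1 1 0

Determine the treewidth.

A width-1 tree decomposition is:
Bags: B1 = {1, 3}  B2 = {0, 3}  B3 = {2, 3}
Tree: B1–B2, B1–B3
The largest bag has 2 vertices, giving width 1; this decomposition certifies tw(G) ≤ 1. Since G has at least one edge (e.g. 1–3), it is not an edgeless graph, so tw(G) ≥ 1. Hence tw(G) = 1 exactly.

1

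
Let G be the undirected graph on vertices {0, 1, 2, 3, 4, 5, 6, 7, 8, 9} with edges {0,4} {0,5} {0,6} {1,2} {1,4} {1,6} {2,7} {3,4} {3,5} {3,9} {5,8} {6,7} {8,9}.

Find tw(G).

A width-2 tree decomposition is:
Bags: B1 = {3, 8, 9}  B2 = {3, 5, 8}  B3 = {3, 4, 5}  B4 = {0, 4, 5}  B5 = {0, 1, 4}  B6 = {0, 1, 6}  B7 = {1, 2, 6}  B8 = {2, 6, 7}
Tree: B1–B2, B2–B3, B3–B4, B4–B5, B5–B6, B6–B7, B7–B8
The largest bag has 3 vertices, giving width 2; this decomposition certifies tw(G) ≤ 2. Since 9–8–5–3–9 is a cycle in G, G is not acyclic. Forests are exactly the graphs of treewidth ≤ 1, so tw(G) ≥ 2. Combining the bounds, tw(G) = 2.

2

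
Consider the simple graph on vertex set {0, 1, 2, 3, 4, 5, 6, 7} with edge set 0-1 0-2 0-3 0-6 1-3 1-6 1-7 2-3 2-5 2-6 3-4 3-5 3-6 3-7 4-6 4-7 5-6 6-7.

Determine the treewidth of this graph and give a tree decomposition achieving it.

Treewidth 3.
One such decomposition:
Bags: B1 = {1, 3, 6, 7}  B2 = {0, 1, 3, 6}  B3 = {3, 4, 6, 7}  B4 = {0, 2, 3, 6}  B5 = {2, 3, 5, 6}
Tree: B1–B2, B1–B3, B2–B4, B4–B5

The largest bag has 4 vertices, giving width 3; this decomposition certifies tw(G) ≤ 3. For the lower bound, the 4 vertices {0, 1, 3, 6} are pairwise adjacent, and any tree decomposition puts a clique entirely inside one bag — forcing width ≥ 3. Combining the bounds, tw(G) = 3.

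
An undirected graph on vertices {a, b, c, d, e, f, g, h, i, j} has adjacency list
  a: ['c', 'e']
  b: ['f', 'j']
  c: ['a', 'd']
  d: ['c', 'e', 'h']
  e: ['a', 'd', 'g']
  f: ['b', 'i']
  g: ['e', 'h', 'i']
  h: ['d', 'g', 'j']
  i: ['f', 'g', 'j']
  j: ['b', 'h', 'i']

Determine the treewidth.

2

A width-2 tree decomposition is:
Bags: B1 = {a, c, e}  B2 = {c, d, e}  B3 = {d, e, g}  B4 = {d, g, h}  B5 = {g, h, i}  B6 = {h, i, j}  B7 = {f, i, j}  B8 = {b, f, j}
Tree: B1–B2, B2–B3, B3–B4, B4–B5, B5–B6, B6–B7, B7–B8
Each bag holds 3 vertices, so the decomposition has width 2, which upper-bounds the treewidth. The edges a–c–d–e–a form a cycle, so G is not a tree and its treewidth is at least 2. Hence tw(G) = 2 exactly.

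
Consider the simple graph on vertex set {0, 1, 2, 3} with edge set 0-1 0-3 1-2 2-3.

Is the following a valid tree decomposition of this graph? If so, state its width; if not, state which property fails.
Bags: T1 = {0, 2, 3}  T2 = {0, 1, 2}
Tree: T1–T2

Yes; width 2.

Vertex coverage: the bags together contain {0, 1, 2, 3}, the full vertex set. Edge coverage: each edge of G has both endpoints in at least one bag. Running intersection: for every vertex, the bags containing it form a connected subtree. All three properties hold, so this is a valid tree decomposition of width max|bag| − 1 = 2, and hence tw(G) ≤ 2.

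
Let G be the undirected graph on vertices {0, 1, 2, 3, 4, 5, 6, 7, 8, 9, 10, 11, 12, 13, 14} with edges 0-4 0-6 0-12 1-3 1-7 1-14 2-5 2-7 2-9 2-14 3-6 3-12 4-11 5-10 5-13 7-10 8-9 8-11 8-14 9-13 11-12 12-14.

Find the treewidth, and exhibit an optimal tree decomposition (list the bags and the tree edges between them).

Every bag has size at most 4, so the width is 4 − 1 = 3 and tw(G) ≤ 3. For the lower bound: the 4 vertex sets {5,10,13}, {9}, {2}, {1,7,8,14} are disjoint, each induces a connected subgraph, and every pair is joined by at least one edge of G. Contracting each set to a single vertex therefore yields K_{4} as a minor, and since treewidth is minor-monotone, tw(G) ≥ tw(K_{4}) = 3. The upper and lower bounds meet at 3, so that is the treewidth.

Treewidth 3.
Bags: B1 = {5, 9, 10, 13}  B2 = {2, 5, 9, 10}  B3 = {2, 7, 9, 10}  B4 = {2, 7, 8, 9}  B5 = {2, 7, 8, 14}  B6 = {1, 7, 8, 14}  B7 = {1, 8, 11, 14}  B8 = {1, 11, 12, 14}  B9 = {1, 3, 11, 12}  B10 = {3, 4, 11, 12}  B11 = {0, 3, 4, 12}  B12 = {0, 3, 4, 6}
Tree: B1–B2, B2–B3, B3–B4, B4–B5, B5–B6, B6–B7, B7–B8, B8–B9, B9–B10, B10–B11, B11–B12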